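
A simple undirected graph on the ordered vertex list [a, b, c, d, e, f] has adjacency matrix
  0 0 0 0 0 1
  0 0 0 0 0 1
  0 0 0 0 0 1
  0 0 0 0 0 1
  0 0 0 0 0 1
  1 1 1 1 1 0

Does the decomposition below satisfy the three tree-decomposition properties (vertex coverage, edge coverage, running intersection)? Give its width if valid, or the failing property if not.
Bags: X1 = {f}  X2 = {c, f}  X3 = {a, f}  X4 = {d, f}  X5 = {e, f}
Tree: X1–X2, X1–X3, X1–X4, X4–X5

A tree decomposition must satisfy three properties: every vertex lies in some bag; for every edge, both endpoints lie together in some bag; and for every vertex, the bags containing it form a connected subtree. Here vertex b appears in no bag, so the decomposition is invalid.

No — vertex b appears in no bag.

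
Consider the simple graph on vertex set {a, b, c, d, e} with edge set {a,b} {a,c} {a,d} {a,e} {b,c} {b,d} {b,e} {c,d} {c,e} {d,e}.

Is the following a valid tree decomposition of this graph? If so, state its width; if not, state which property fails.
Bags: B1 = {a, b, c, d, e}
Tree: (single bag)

Yes; width 4.

Every vertex of G appears in some bag (union = {a, b, c, d, e}); every edge is covered by a bag; and for each vertex v the set of bags containing v is connected in the bag tree. The decomposition is therefore valid. The largest bag has 5 vertices, so the width is 4.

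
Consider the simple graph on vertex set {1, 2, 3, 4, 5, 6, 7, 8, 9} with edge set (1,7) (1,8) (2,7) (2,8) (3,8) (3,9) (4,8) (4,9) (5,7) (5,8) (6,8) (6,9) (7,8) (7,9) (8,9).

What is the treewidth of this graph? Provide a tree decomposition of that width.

Treewidth 2.
One optimal decomposition is:
Bags: B1 = {4, 8, 9}  B2 = {6, 8, 9}  B3 = {7, 8, 9}  B4 = {3, 8, 9}  B5 = {1, 7, 8}  B6 = {5, 7, 8}  B7 = {2, 7, 8}
Tree: B1–B2, B2–B3, B1–B4, B3–B5, B5–B6, B6–B7

Every bag has size at most 3, so the width is 3 − 1 = 2 and tw(G) ≤ 2. Conversely, {3, 8, 9} is a clique of size 3, and the vertices of any clique must share a bag in every tree decomposition; so some bag has ≥ 3 vertices and tw(G) ≥ 2. Combining the bounds, tw(G) = 2.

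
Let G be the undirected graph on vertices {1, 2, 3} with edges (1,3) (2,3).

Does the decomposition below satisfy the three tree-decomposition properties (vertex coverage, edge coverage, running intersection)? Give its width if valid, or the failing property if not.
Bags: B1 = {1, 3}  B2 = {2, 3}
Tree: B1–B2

Yes; width 1.

Checking the three conditions: (i) the bags cover all of {1, 2, 3}; (ii) for each edge, some bag contains both endpoints; (iii) the bags containing any fixed vertex form a subtree. All hold, so the decomposition is valid with width 2 − 1 = 1.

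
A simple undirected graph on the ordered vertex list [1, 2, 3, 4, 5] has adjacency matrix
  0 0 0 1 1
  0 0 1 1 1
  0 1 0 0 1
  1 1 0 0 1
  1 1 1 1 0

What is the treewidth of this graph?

A width-2 tree decomposition is:
Bags: B1 = {2, 4, 5}  B2 = {2, 3, 5}  B3 = {1, 4, 5}
Tree: B1–B2, B1–B3
The largest bag has 3 vertices, giving width 2; this decomposition certifies tw(G) ≤ 2. Conversely, {1, 4, 5} is a clique of size 3, and the vertices of any clique must share a bag in every tree decomposition; so some bag has ≥ 3 vertices and tw(G) ≥ 2. Combining the bounds, tw(G) = 2.

2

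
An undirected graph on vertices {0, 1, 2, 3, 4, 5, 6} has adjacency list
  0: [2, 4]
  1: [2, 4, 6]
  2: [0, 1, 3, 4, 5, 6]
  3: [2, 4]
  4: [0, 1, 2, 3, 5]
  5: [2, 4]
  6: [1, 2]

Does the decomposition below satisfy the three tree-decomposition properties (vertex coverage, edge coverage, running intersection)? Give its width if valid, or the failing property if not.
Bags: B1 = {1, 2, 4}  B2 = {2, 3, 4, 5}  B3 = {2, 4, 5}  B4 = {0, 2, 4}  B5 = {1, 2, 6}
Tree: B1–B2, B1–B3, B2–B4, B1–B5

No — bags containing vertex 5 are not connected in the tree.

A tree decomposition must satisfy three properties: every vertex lies in some bag; for every edge, both endpoints lie together in some bag; and for every vertex, the bags containing it form a connected subtree. Here bags containing vertex 5 are not connected in the tree, so the decomposition is invalid.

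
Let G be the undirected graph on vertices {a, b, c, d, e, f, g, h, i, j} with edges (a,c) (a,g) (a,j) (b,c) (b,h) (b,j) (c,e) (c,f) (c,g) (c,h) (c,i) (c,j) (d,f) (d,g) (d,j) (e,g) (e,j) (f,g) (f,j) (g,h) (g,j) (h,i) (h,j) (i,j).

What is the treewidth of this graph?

A width-3 tree decomposition is:
Bags: B1 = {a, c, g, j}  B2 = {c, g, h, j}  B3 = {c, f, g, j}  B4 = {c, e, g, j}  B5 = {c, h, i, j}  B6 = {b, c, h, j}  B7 = {d, f, g, j}
Tree: B1–B2, B1–B3, B3–B4, B2–B5, B2–B6, B3–B7
Each bag holds 4 vertices, so the decomposition has width 3, which upper-bounds the treewidth. On the other hand G contains the 4-clique {d, f, g, j}. A clique must lie in a single bag of any decomposition, so no decomposition can have width below 3. The upper and lower bounds meet at 3, so that is the treewidth.

3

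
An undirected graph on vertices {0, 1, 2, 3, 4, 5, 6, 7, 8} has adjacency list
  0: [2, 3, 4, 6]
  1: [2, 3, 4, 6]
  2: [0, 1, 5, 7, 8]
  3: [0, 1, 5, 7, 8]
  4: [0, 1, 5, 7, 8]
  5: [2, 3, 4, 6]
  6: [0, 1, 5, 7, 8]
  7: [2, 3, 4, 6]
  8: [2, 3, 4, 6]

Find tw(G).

A width-4 tree decomposition is:
Bags: B1 = {2, 3, 4, 5, 6}  B2 = {0, 2, 3, 4, 6}  B3 = {2, 3, 4, 6, 7}  B4 = {1, 2, 3, 4, 6}  B5 = {2, 3, 4, 6, 8}
Tree: B1–B2, B2–B3, B3–B4, B4–B5
Every bag has size at most 5, so the width is 5 − 1 = 4 and tw(G) ≤ 4. For the lower bound: the 5 vertex sets {4,5}, {0,3}, {2,7}, {6}, {1} are disjoint, each induces a connected subgraph, and every pair is joined by at least one edge of G. Contracting each set to a single vertex therefore yields K_{5} as a minor, and since treewidth is minor-monotone, tw(G) ≥ tw(K_{5}) = 4. Therefore the treewidth is 4.

4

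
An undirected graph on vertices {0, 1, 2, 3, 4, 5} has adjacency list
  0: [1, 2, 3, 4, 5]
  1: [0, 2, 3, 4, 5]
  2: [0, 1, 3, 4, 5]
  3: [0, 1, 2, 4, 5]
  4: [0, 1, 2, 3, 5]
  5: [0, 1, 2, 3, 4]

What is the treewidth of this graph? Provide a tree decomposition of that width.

Treewidth 5.
One optimal decomposition is:
Bags: B1 = {0, 1, 2, 3, 4, 5}
Tree: (single bag)

With just one bag of size 6, the width is 6 − 1 = 5, so tw(G) ≤ 5. Conversely, {0, 1, 2, 3, 4, 5} is a clique of size 6, and the vertices of any clique must share a bag in every tree decomposition; so some bag has ≥ 6 vertices and tw(G) ≥ 5. Hence tw(G) = 5 exactly.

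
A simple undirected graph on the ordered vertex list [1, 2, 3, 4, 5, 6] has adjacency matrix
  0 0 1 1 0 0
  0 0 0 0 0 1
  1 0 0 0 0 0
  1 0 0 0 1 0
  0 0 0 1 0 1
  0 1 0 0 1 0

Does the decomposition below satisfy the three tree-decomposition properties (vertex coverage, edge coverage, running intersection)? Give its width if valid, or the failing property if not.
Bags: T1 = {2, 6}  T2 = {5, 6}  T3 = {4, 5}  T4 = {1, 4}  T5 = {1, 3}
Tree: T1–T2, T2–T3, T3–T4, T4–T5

Yes; width 1.

Checking the three conditions: (i) the bags cover all of {1, 2, 3, 4, 5, 6}; (ii) for each edge, some bag contains both endpoints; (iii) the bags containing any fixed vertex form a subtree. All hold, so the decomposition is valid with width 2 − 1 = 1.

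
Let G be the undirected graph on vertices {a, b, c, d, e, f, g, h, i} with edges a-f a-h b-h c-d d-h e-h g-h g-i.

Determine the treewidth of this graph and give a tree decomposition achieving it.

Treewidth 1.
One such decomposition:
Bags: B1 = {g, h}  B2 = {d, h}  B3 = {e, h}  B4 = {c, d}  B5 = {a, h}  B6 = {b, h}  B7 = {a, f}  B8 = {g, i}
Tree: B1–B2, B1–B3, B2–B4, B3–B5, B3–B6, B5–B7, B1–B8

The largest bag has 2 vertices, giving width 1; this decomposition certifies tw(G) ≤ 1. Any graph with an edge has treewidth ≥ 1, and G has the edge h–g. Hence tw(G) = 1 exactly.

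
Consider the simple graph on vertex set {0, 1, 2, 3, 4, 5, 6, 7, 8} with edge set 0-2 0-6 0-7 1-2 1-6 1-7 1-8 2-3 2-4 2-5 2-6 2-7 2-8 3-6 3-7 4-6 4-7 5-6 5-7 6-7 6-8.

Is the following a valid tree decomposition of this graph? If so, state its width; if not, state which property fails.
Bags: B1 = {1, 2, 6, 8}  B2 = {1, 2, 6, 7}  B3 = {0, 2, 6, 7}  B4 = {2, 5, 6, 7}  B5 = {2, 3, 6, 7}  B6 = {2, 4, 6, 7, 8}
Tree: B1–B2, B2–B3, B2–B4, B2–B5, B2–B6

A tree decomposition must satisfy three properties: every vertex lies in some bag; for every edge, both endpoints lie together in some bag; and for every vertex, the bags containing it form a connected subtree. Here bags containing vertex 8 are not connected in the tree, so the decomposition is invalid.

No — bags containing vertex 8 are not connected in the tree.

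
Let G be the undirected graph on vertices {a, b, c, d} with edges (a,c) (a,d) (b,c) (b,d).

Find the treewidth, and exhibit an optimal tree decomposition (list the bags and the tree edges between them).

The largest bag has 3 vertices, giving width 2; this decomposition certifies tw(G) ≤ 2. The edges c–b–d–a–c form a cycle, so G is not a tree and its treewidth is at least 2. Therefore the treewidth is 2.

Treewidth 2.
One optimal decomposition is:
Bags: B1 = {b, c, d}  B2 = {a, c, d}
Tree: B1–B2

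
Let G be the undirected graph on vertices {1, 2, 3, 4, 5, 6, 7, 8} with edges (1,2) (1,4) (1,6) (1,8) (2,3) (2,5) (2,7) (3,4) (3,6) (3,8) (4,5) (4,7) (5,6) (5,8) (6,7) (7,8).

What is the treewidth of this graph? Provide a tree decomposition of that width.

Treewidth 4.
One such decomposition:
Bags: B1 = {2, 3, 4, 6, 8}  B2 = {2, 4, 5, 6, 8}  B3 = {1, 2, 4, 6, 8}  B4 = {2, 4, 6, 7, 8}
Tree: B1–B2, B2–B3, B3–B4

Every bag has size at most 5, so the width is 5 − 1 = 4 and tw(G) ≤ 4. For the lower bound: the 5 vertex sets {3,6}, {5,8}, {1,4}, {2}, {7} are disjoint, each induces a connected subgraph, and every pair is joined by at least one edge of G. Contracting each set to a single vertex therefore yields K_{5} as a minor, and since treewidth is minor-monotone, tw(G) ≥ tw(K_{5}) = 4. Hence tw(G) = 4 exactly.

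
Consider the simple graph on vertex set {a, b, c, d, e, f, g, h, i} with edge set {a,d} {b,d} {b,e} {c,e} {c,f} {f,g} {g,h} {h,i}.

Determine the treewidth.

A width-1 tree decomposition is:
Bags: B1 = {a, d}  B2 = {b, d}  B3 = {b, e}  B4 = {c, e}  B5 = {c, f}  B6 = {f, g}  B7 = {g, h}  B8 = {h, i}
Tree: B1–B2, B2–B3, B3–B4, B4–B5, B5–B6, B6–B7, B7–B8
The largest bag has 2 vertices, giving width 1; this decomposition certifies tw(G) ≤ 1. Since G has at least one edge (e.g. a–d), it is not an edgeless graph, so tw(G) ≥ 1. Hence tw(G) = 1 exactly.

1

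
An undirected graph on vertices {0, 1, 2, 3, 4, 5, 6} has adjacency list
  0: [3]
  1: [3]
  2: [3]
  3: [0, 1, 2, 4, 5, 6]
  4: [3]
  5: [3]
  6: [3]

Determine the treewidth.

1

A width-1 tree decomposition is:
Bags: B1 = {3, 5}  B2 = {1, 3}  B3 = {3, 6}  B4 = {3, 4}  B5 = {0, 3}  B6 = {2, 3}
Tree: B1–B2, B2–B3, B2–B4, B4–B5, B1–B6
Every bag has size at most 2, so the width is 2 − 1 = 1 and tw(G) ≤ 1. Since G has at least one edge (e.g. 3–5), it is not an edgeless graph, so tw(G) ≥ 1. Combining the bounds, tw(G) = 1.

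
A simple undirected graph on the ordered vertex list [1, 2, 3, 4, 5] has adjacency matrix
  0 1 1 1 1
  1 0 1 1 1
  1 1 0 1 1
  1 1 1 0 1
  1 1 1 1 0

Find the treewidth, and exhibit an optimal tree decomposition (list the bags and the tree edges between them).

With just one bag of size 5, the width is 5 − 1 = 4, so tw(G) ≤ 4. For the lower bound, the 5 vertices {1, 2, 3, 4, 5} are pairwise adjacent, and any tree decomposition puts a clique entirely inside one bag — forcing width ≥ 4. The upper and lower bounds meet at 4, so that is the treewidth.

Treewidth 4.
One such decomposition:
Bags: B1 = {1, 2, 3, 4, 5}
Tree: (single bag)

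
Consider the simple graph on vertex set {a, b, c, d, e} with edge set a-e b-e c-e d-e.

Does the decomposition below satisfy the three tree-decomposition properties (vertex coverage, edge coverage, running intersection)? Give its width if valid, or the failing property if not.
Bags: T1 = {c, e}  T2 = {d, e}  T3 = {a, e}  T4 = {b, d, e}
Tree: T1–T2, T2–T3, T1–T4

No — bags containing vertex d are not connected in the tree.

A tree decomposition must satisfy three properties: every vertex lies in some bag; for every edge, both endpoints lie together in some bag; and for every vertex, the bags containing it form a connected subtree. Here bags containing vertex d are not connected in the tree, so the decomposition is invalid.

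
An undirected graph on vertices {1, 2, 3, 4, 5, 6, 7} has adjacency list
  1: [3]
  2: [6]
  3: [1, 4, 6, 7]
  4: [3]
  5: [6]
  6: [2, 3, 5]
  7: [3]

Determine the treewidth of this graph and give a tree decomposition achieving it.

Every bag has size at most 2, so the width is 2 − 1 = 1 and tw(G) ≤ 1. G has an edge, so its treewidth is at least 1. Therefore the treewidth is 1.

Treewidth 1.
One optimal decomposition is:
Bags: B1 = {5, 6}  B2 = {3, 6}  B3 = {3, 4}  B4 = {2, 6}  B5 = {3, 7}  B6 = {1, 3}
Tree: B1–B2, B2–B3, B2–B4, B2–B5, B3–B6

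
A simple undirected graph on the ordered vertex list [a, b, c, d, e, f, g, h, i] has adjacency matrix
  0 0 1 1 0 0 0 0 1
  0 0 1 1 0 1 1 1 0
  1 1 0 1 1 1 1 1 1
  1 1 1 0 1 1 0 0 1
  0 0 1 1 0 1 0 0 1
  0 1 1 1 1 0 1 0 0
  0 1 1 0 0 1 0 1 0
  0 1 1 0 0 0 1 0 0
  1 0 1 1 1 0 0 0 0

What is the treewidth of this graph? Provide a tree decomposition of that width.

Treewidth 3.
One such decomposition:
Bags: B1 = {b, c, d, f}  B2 = {c, d, e, f}  B3 = {c, d, e, i}  B4 = {a, c, d, i}  B5 = {b, c, f, g}  B6 = {b, c, g, h}
Tree: B1–B2, B2–B3, B3–B4, B1–B5, B5–B6

Each bag holds 4 vertices, so the decomposition has width 3, which upper-bounds the treewidth. For the lower bound, the 4 vertices {a, c, d, i} are pairwise adjacent, and any tree decomposition puts a clique entirely inside one bag — forcing width ≥ 3. The upper and lower bounds meet at 3, so that is the treewidth.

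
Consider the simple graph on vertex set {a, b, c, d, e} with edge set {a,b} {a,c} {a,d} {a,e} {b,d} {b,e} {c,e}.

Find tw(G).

A width-2 tree decomposition is:
Bags: B1 = {a, c, e}  B2 = {a, b, e}  B3 = {a, b, d}
Tree: B1–B2, B2–B3
Each bag holds 3 vertices, so the decomposition has width 2, which upper-bounds the treewidth. Conversely, {a, b, d} is a clique of size 3, and the vertices of any clique must share a bag in every tree decomposition; so some bag has ≥ 3 vertices and tw(G) ≥ 2. Therefore the treewidth is 2.

2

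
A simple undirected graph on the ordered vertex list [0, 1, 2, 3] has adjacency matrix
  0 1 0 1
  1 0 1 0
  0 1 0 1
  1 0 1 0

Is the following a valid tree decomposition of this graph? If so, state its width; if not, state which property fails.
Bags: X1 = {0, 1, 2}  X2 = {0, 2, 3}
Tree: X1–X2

Every vertex of G appears in some bag (union = {0, 1, 2, 3}); every edge is covered by a bag; and for each vertex v the set of bags containing v is connected in the bag tree. The decomposition is therefore valid. The largest bag has 3 vertices, so the width is 2.

Yes; width 2.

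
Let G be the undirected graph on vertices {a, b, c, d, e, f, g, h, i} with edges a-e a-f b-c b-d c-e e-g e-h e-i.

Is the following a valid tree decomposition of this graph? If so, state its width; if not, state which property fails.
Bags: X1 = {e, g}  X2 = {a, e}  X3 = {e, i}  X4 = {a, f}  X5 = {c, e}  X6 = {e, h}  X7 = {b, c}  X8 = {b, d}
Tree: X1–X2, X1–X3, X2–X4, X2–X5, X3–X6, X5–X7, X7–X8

Yes; width 1.

Checking the three conditions: (i) the bags cover all of {a, b, c, d, e, f, g, h, i}; (ii) for each edge, some bag contains both endpoints; (iii) the bags containing any fixed vertex form a subtree. All hold, so the decomposition is valid with width 2 − 1 = 1.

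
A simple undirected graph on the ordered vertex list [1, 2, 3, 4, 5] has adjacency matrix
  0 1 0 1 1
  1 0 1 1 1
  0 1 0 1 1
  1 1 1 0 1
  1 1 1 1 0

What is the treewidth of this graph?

A width-3 tree decomposition is:
Bags: B1 = {2, 3, 4, 5}  B2 = {1, 2, 4, 5}
Tree: B1–B2
Every bag has size at most 4, so the width is 4 − 1 = 3 and tw(G) ≤ 3. For the lower bound, the 4 vertices {1, 2, 4, 5} are pairwise adjacent, and any tree decomposition puts a clique entirely inside one bag — forcing width ≥ 3. The upper and lower bounds meet at 3, so that is the treewidth.

3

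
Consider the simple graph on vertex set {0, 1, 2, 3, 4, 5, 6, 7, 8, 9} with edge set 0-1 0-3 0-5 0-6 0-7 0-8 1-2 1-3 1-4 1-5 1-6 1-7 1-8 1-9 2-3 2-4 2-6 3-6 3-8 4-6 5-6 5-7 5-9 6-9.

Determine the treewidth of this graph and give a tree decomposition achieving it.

Every bag has size at most 4, so the width is 4 − 1 = 3 and tw(G) ≤ 3. For the lower bound, the 4 vertices {0, 1, 3, 8} are pairwise adjacent, and any tree decomposition puts a clique entirely inside one bag — forcing width ≥ 3. Hence tw(G) = 3 exactly.

Treewidth 3.
One optimal decomposition is:
Bags: B1 = {0, 1, 3, 6}  B2 = {1, 2, 3, 6}  B3 = {1, 2, 4, 6}  B4 = {0, 1, 5, 6}  B5 = {0, 1, 3, 8}  B6 = {0, 1, 5, 7}  B7 = {1, 5, 6, 9}
Tree: B1–B2, B2–B3, B1–B4, B1–B5, B4–B6, B4–B7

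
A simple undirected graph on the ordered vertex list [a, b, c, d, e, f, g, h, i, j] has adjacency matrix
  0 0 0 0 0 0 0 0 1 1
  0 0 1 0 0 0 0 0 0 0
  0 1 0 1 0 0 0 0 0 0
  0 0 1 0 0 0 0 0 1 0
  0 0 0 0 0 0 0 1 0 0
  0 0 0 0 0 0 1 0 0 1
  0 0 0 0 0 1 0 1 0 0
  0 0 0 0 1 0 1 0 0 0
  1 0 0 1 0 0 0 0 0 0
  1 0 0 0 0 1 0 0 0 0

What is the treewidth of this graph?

A width-1 tree decomposition is:
Bags: B1 = {b, c}  B2 = {c, d}  B3 = {d, i}  B4 = {a, i}  B5 = {a, j}  B6 = {f, j}  B7 = {f, g}  B8 = {g, h}  B9 = {e, h}
Tree: B1–B2, B2–B3, B3–B4, B4–B5, B5–B6, B6–B7, B7–B8, B8–B9
Each bag holds 2 vertices, so the decomposition has width 1, which upper-bounds the treewidth. G has an edge, so its treewidth is at least 1. Hence tw(G) = 1 exactly.

1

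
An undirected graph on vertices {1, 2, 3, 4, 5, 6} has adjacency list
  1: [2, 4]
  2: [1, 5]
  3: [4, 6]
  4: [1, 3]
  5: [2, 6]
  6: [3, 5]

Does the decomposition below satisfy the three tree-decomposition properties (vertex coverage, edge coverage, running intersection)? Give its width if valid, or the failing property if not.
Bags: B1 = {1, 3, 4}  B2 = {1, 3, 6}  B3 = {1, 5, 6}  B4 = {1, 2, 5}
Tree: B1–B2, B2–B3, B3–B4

Every vertex of G appears in some bag (union = {1, 2, 3, 4, 5, 6}); every edge is covered by a bag; and for each vertex v the set of bags containing v is connected in the bag tree. The decomposition is therefore valid. The largest bag has 3 vertices, so the width is 2.

Yes; width 2.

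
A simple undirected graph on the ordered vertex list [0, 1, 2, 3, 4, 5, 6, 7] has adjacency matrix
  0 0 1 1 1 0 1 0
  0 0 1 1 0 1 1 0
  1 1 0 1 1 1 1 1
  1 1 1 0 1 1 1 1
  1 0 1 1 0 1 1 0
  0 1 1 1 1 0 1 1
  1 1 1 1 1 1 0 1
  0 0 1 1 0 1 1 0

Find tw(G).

A width-4 tree decomposition is:
Bags: B1 = {1, 2, 3, 5, 6}  B2 = {2, 3, 4, 5, 6}  B3 = {0, 2, 3, 4, 6}  B4 = {2, 3, 5, 6, 7}
Tree: B1–B2, B2–B3, B1–B4
Each bag holds 5 vertices, so the decomposition has width 4, which upper-bounds the treewidth. For the lower bound, the 5 vertices {0, 2, 3, 4, 6} are pairwise adjacent, and any tree decomposition puts a clique entirely inside one bag — forcing width ≥ 4. The upper and lower bounds meet at 4, so that is the treewidth.

4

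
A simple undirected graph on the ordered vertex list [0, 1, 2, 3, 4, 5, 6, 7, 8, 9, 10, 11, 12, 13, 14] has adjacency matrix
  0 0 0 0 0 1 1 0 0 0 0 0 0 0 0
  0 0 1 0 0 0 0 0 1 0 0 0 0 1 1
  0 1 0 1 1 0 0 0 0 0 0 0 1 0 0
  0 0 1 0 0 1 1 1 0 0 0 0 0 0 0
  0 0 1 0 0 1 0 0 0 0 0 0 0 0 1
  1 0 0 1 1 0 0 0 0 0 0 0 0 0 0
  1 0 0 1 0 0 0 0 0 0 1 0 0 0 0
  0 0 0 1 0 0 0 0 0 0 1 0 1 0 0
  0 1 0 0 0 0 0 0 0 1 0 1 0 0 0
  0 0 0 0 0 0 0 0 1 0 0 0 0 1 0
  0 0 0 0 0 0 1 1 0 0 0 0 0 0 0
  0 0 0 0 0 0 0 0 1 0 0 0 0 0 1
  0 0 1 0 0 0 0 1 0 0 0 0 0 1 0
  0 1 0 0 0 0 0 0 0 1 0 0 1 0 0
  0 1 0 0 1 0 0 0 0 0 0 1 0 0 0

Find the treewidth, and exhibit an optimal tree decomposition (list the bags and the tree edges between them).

Treewidth 3.
One optimal decomposition is:
Bags: B1 = {0, 5, 6, 10}  B2 = {3, 5, 6, 10}  B3 = {3, 5, 7, 10}  B4 = {3, 4, 5, 7}  B5 = {2, 3, 4, 7}  B6 = {2, 4, 7, 12}  B7 = {2, 4, 12, 14}  B8 = {1, 2, 12, 14}  B9 = {1, 12, 13, 14}  B10 = {1, 11, 13, 14}  B11 = {1, 8, 11, 13}  B12 = {8, 9, 11, 13}
Tree: B1–B2, B2–B3, B3–B4, B4–B5, B5–B6, B6–B7, B7–B8, B8–B9, B9–B10, B10–B11, B11–B12

The largest bag has 4 vertices, giving width 3; this decomposition certifies tw(G) ≤ 3. For the lower bound: the 4 vertex sets {0,6,10}, {5}, {3}, {2,4,7,12} are disjoint, each induces a connected subgraph, and every pair is joined by at least one edge of G. Contracting each set to a single vertex therefore yields K_{4} as a minor, and since treewidth is minor-monotone, tw(G) ≥ tw(K_{4}) = 3. Combining the bounds, tw(G) = 3.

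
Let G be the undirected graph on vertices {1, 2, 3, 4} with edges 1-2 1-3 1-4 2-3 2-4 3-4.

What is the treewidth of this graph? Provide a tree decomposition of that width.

A single bag containing all 4 vertices is trivially a valid decomposition of width 3. On the other hand G contains the 4-clique {1, 2, 3, 4}. A clique must lie in a single bag of any decomposition, so no decomposition can have width below 3. Combining the bounds, tw(G) = 3.

Treewidth 3.
One optimal decomposition is:
Bags: B1 = {1, 2, 3, 4}
Tree: (single bag)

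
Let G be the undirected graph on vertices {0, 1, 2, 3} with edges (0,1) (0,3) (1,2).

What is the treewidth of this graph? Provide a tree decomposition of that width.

Treewidth 1.
One such decomposition:
Bags: B1 = {0, 3}  B2 = {0, 1}  B3 = {1, 2}
Tree: B1–B2, B2–B3

The largest bag has 2 vertices, giving width 1; this decomposition certifies tw(G) ≤ 1. G has an edge, so its treewidth is at least 1. Hence tw(G) = 1 exactly.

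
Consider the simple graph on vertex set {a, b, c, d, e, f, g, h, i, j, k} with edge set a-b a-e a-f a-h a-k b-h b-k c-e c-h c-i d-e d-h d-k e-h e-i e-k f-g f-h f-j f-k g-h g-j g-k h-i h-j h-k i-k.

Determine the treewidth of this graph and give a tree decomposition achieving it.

Each bag holds 4 vertices, so the decomposition has width 3, which upper-bounds the treewidth. On the other hand G contains the 4-clique {f, g, h, j}. A clique must lie in a single bag of any decomposition, so no decomposition can have width below 3. Hence tw(G) = 3 exactly.

Treewidth 3.
Bags: B1 = {e, h, i, k}  B2 = {a, e, h, k}  B3 = {a, f, h, k}  B4 = {f, g, h, k}  B5 = {c, e, h, i}  B6 = {a, b, h, k}  B7 = {d, e, h, k}  B8 = {f, g, h, j}
Tree: B1–B2, B2–B3, B3–B4, B1–B5, B3–B6, B2–B7, B4–B8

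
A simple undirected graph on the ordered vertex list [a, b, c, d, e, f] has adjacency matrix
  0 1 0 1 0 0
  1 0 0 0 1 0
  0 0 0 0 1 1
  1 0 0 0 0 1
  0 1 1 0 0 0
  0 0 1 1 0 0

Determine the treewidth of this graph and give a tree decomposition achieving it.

Every bag has size at most 3, so the width is 3 − 1 = 2 and tw(G) ≤ 2. For the lower bound, G contains the cycle f–c–e–b–a–d–f, so G is not a forest; only forests have treewidth ≤ 1, hence tw(G) ≥ 2. Therefore the treewidth is 2.

Treewidth 2.
Bags: B1 = {c, e, f}  B2 = {b, e, f}  B3 = {a, b, f}  B4 = {a, d, f}
Tree: B1–B2, B2–B3, B3–B4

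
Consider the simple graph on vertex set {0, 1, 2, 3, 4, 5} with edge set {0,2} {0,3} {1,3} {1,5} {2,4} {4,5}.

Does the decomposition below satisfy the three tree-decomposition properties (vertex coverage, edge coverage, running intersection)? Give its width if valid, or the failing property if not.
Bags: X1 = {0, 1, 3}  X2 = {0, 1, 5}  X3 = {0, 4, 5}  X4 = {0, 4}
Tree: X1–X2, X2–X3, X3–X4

A tree decomposition must satisfy three properties: every vertex lies in some bag; for every edge, both endpoints lie together in some bag; and for every vertex, the bags containing it form a connected subtree. Here vertex 2 appears in no bag, so the decomposition is invalid.

No — vertex 2 appears in no bag.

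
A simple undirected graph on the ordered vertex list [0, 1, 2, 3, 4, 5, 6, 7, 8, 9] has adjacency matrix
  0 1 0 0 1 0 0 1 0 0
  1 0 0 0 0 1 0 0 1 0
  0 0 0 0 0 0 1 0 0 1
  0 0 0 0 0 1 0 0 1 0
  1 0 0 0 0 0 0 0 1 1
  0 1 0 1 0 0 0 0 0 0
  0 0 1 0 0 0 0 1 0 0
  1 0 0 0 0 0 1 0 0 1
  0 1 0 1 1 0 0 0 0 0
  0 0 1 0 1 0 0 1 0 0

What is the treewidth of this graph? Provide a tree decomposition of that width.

Every bag has size at most 3, so the width is 3 − 1 = 2 and tw(G) ≤ 2. The edges 5–3–8–1–5 form a cycle, so G is not a tree and its treewidth is at least 2. Hence tw(G) = 2 exactly.

Treewidth 2.
One such decomposition:
Bags: B1 = {1, 3, 5}  B2 = {1, 3, 8}  B3 = {0, 1, 8}  B4 = {0, 4, 8}  B5 = {0, 4, 7}  B6 = {4, 7, 9}  B7 = {6, 7, 9}  B8 = {2, 6, 9}
Tree: B1–B2, B2–B3, B3–B4, B4–B5, B5–B6, B6–B7, B7–B8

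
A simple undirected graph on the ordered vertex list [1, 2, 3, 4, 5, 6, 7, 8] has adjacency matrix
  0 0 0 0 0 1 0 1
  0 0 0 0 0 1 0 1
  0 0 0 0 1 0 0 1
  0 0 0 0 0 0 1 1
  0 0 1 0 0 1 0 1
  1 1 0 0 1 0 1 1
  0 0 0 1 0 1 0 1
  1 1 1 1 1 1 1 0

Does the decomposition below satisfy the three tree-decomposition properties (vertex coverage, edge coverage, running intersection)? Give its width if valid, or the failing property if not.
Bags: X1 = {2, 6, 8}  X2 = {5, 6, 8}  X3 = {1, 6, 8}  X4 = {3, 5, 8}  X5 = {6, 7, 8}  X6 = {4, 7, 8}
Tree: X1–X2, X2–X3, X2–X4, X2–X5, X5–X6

Yes; width 2.

Vertex coverage: the bags together contain {1, 2, 3, 4, 5, 6, 7, 8}, the full vertex set. Edge coverage: each edge of G has both endpoints in at least one bag. Running intersection: for every vertex, the bags containing it form a connected subtree. All three properties hold, so this is a valid tree decomposition of width max|bag| − 1 = 2, and hence tw(G) ≤ 2.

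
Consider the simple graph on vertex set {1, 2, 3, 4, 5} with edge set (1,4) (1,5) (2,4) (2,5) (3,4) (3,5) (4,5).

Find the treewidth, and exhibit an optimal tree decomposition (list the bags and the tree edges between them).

The largest bag has 3 vertices, giving width 2; this decomposition certifies tw(G) ≤ 2. On the other hand G contains the 3-clique {1, 4, 5}. A clique must lie in a single bag of any decomposition, so no decomposition can have width below 2. Therefore the treewidth is 2.

Treewidth 2.
Bags: B1 = {1, 4, 5}  B2 = {2, 4, 5}  B3 = {3, 4, 5}
Tree: B1–B2, B2–B3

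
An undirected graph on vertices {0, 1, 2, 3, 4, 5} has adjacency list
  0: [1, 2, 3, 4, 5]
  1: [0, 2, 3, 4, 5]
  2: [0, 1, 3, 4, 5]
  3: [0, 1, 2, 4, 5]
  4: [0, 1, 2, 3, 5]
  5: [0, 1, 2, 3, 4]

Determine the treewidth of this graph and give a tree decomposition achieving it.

With just one bag of size 6, the width is 6 − 1 = 5, so tw(G) ≤ 5. Conversely, {0, 1, 2, 3, 4, 5} is a clique of size 6, and the vertices of any clique must share a bag in every tree decomposition; so some bag has ≥ 6 vertices and tw(G) ≥ 5. Hence tw(G) = 5 exactly.

Treewidth 5.
One such decomposition:
Bags: B1 = {0, 1, 2, 3, 4, 5}
Tree: (single bag)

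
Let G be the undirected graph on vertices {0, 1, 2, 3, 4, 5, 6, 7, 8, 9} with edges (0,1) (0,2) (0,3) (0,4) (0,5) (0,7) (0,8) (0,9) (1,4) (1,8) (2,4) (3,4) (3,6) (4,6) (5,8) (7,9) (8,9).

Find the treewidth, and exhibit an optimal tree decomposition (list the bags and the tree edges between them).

The largest bag has 3 vertices, giving width 2; this decomposition certifies tw(G) ≤ 2. Conversely, {0, 1, 4} is a clique of size 3, and the vertices of any clique must share a bag in every tree decomposition; so some bag has ≥ 3 vertices and tw(G) ≥ 2. Hence tw(G) = 2 exactly.

Treewidth 2.
One such decomposition:
Bags: B1 = {0, 1, 8}  B2 = {0, 1, 4}  B3 = {0, 2, 4}  B4 = {0, 8, 9}  B5 = {0, 3, 4}  B6 = {3, 4, 6}  B7 = {0, 5, 8}  B8 = {0, 7, 9}
Tree: B1–B2, B2–B3, B1–B4, B3–B5, B5–B6, B4–B7, B4–B8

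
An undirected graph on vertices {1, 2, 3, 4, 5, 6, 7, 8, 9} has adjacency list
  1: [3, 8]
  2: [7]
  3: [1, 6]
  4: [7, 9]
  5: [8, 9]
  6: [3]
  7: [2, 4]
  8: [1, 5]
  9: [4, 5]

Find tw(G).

A width-1 tree decomposition is:
Bags: B1 = {2, 7}  B2 = {4, 7}  B3 = {4, 9}  B4 = {5, 9}  B5 = {5, 8}  B6 = {1, 8}  B7 = {1, 3}  B8 = {3, 6}
Tree: B1–B2, B2–B3, B3–B4, B4–B5, B5–B6, B6–B7, B7–B8
The largest bag has 2 vertices, giving width 1; this decomposition certifies tw(G) ≤ 1. G has an edge, so its treewidth is at least 1. Therefore the treewidth is 1.

1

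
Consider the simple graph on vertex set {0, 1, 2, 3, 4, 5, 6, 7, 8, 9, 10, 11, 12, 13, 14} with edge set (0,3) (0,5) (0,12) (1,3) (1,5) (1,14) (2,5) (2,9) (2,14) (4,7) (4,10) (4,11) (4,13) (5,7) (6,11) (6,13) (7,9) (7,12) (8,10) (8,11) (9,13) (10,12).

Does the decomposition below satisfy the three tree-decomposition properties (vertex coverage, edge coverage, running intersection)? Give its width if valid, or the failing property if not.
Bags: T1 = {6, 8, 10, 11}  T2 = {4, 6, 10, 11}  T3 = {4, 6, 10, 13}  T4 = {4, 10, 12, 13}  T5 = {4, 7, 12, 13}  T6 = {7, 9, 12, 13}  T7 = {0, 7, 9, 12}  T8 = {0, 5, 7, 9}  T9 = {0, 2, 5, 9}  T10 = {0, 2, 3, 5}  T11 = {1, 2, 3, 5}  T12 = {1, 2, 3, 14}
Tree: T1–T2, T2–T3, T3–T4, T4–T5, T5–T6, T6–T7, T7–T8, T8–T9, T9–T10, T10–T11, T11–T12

Vertex coverage: the bags together contain {0, 1, 2, 3, 4, 5, 6, 7, 8, 9, 10, 11, 12, 13, 14}, the full vertex set. Edge coverage: each edge of G has both endpoints in at least one bag. Running intersection: for every vertex, the bags containing it form a connected subtree. All three properties hold, so this is a valid tree decomposition of width max|bag| − 1 = 3, and hence tw(G) ≤ 3.

Yes; width 3.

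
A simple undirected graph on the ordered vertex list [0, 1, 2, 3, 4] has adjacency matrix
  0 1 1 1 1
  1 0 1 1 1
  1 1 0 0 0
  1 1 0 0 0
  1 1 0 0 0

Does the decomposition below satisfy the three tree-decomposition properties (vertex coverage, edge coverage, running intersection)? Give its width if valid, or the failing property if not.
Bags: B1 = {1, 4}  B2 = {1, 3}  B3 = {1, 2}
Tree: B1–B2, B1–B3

A tree decomposition must satisfy three properties: every vertex lies in some bag; for every edge, both endpoints lie together in some bag; and for every vertex, the bags containing it form a connected subtree. Here vertex 0 appears in no bag, so the decomposition is invalid.

No — vertex 0 appears in no bag.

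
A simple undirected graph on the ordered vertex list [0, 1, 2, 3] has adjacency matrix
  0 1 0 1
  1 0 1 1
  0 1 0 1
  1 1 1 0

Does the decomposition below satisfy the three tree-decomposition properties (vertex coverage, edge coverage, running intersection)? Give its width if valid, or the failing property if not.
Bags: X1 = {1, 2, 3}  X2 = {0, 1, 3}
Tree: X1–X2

Yes; width 2.

Checking the three conditions: (i) the bags cover all of {0, 1, 2, 3}; (ii) for each edge, some bag contains both endpoints; (iii) the bags containing any fixed vertex form a subtree. All hold, so the decomposition is valid with width 3 − 1 = 2.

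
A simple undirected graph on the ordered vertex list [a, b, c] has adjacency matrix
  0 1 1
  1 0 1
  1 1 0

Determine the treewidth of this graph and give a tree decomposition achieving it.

A single bag containing all 3 vertices is trivially a valid decomposition of width 2. For the lower bound, the 3 vertices {a, b, c} are pairwise adjacent, and any tree decomposition puts a clique entirely inside one bag — forcing width ≥ 2. Hence tw(G) = 2 exactly.

Treewidth 2.
Bags: B1 = {a, b, c}
Tree: (single bag)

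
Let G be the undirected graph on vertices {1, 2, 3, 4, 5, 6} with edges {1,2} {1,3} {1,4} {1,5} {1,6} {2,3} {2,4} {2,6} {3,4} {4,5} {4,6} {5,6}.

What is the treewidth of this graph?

3

A width-3 tree decomposition is:
Bags: B1 = {1, 2, 3, 4}  B2 = {1, 2, 4, 6}  B3 = {1, 4, 5, 6}
Tree: B1–B2, B2–B3
The largest bag has 4 vertices, giving width 3; this decomposition certifies tw(G) ≤ 3. Conversely, {1, 2, 3, 4} is a clique of size 4, and the vertices of any clique must share a bag in every tree decomposition; so some bag has ≥ 4 vertices and tw(G) ≥ 3. Hence tw(G) = 3 exactly.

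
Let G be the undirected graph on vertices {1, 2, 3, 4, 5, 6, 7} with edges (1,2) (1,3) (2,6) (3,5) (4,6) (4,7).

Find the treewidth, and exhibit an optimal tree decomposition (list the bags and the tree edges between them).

Every bag has size at most 2, so the width is 2 − 1 = 1 and tw(G) ≤ 1. G has an edge, so its treewidth is at least 1. The upper and lower bounds meet at 1, so that is the treewidth.

Treewidth 1.
One optimal decomposition is:
Bags: B1 = {4, 7}  B2 = {4, 6}  B3 = {2, 6}  B4 = {1, 2}  B5 = {1, 3}  B6 = {3, 5}
Tree: B1–B2, B2–B3, B3–B4, B4–B5, B5–B6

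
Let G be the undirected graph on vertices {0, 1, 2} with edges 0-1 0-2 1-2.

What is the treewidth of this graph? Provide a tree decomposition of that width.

Treewidth 2.
One such decomposition:
Bags: B1 = {0, 1, 2}
Tree: (single bag)

A single bag containing all 3 vertices is trivially a valid decomposition of width 2. For the lower bound, the 3 vertices {0, 1, 2} are pairwise adjacent, and any tree decomposition puts a clique entirely inside one bag — forcing width ≥ 2. Hence tw(G) = 2 exactly.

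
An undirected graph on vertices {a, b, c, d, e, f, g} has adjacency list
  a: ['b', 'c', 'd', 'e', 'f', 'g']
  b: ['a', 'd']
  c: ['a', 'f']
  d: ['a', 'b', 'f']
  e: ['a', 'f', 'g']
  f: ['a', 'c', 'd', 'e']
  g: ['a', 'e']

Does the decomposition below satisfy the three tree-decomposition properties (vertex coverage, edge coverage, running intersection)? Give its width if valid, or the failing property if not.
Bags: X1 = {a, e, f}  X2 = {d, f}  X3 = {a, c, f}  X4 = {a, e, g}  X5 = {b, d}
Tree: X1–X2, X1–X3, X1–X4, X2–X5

No — edge (a,d) lies in no bag.

A tree decomposition must satisfy three properties: every vertex lies in some bag; for every edge, both endpoints lie together in some bag; and for every vertex, the bags containing it form a connected subtree. Here edge (a,d) lies in no bag, so the decomposition is invalid.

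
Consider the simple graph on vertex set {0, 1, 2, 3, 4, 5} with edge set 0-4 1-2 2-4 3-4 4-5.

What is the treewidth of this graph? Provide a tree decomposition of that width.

Every bag has size at most 2, so the width is 2 − 1 = 1 and tw(G) ≤ 1. Any graph with an edge has treewidth ≥ 1, and G has the edge 4–5. The upper and lower bounds meet at 1, so that is the treewidth.

Treewidth 1.
One optimal decomposition is:
Bags: B1 = {4, 5}  B2 = {2, 4}  B3 = {3, 4}  B4 = {1, 2}  B5 = {0, 4}
Tree: B1–B2, B2–B3, B2–B4, B3–B5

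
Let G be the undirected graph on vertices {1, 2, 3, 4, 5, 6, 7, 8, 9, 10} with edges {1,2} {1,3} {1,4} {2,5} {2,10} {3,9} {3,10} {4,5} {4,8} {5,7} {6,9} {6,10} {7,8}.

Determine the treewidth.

A width-2 tree decomposition is:
Bags: B1 = {5, 7, 8}  B2 = {4, 5, 8}  B3 = {2, 4, 5}  B4 = {1, 2, 4}  B5 = {1, 2, 10}  B6 = {1, 3, 10}  B7 = {3, 6, 10}  B8 = {3, 6, 9}
Tree: B1–B2, B2–B3, B3–B4, B4–B5, B5–B6, B6–B7, B7–B8
The largest bag has 3 vertices, giving width 2; this decomposition certifies tw(G) ≤ 2. Since 7–8–4–5–7 is a cycle in G, G is not acyclic. Forests are exactly the graphs of treewidth ≤ 1, so tw(G) ≥ 2. Combining the bounds, tw(G) = 2.

2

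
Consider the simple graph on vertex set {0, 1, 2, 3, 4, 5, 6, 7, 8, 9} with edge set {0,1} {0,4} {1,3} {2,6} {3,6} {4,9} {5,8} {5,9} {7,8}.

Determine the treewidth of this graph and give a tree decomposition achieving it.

The largest bag has 2 vertices, giving width 1; this decomposition certifies tw(G) ≤ 1. G has an edge, so its treewidth is at least 1. The upper and lower bounds meet at 1, so that is the treewidth.

Treewidth 1.
One such decomposition:
Bags: B1 = {7, 8}  B2 = {5, 8}  B3 = {5, 9}  B4 = {4, 9}  B5 = {0, 4}  B6 = {0, 1}  B7 = {1, 3}  B8 = {3, 6}  B9 = {2, 6}
Tree: B1–B2, B2–B3, B3–B4, B4–B5, B5–B6, B6–B7, B7–B8, B8–B9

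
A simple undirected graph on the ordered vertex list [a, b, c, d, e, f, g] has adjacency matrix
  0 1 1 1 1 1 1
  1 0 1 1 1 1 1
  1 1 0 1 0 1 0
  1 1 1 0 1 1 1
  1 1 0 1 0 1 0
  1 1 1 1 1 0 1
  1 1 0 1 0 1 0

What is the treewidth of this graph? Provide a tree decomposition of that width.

The largest bag has 5 vertices, giving width 4; this decomposition certifies tw(G) ≤ 4. Conversely, {a, b, d, f, g} is a clique of size 5, and the vertices of any clique must share a bag in every tree decomposition; so some bag has ≥ 5 vertices and tw(G) ≥ 4. Combining the bounds, tw(G) = 4.

Treewidth 4.
Bags: B1 = {a, b, d, e, f}  B2 = {a, b, d, f, g}  B3 = {a, b, c, d, f}
Tree: B1–B2, B2–B3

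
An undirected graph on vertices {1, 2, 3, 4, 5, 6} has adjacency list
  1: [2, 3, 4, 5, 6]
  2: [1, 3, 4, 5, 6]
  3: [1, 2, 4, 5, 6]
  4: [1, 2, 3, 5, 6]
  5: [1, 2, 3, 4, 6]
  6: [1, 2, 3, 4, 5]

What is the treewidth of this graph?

5

A width-5 tree decomposition is:
Bags: B1 = {1, 2, 3, 4, 5, 6}
Tree: (single bag)
A single bag containing all 6 vertices is trivially a valid decomposition of width 5. Conversely, {1, 2, 3, 4, 5, 6} is a clique of size 6, and the vertices of any clique must share a bag in every tree decomposition; so some bag has ≥ 6 vertices and tw(G) ≥ 5. Combining the bounds, tw(G) = 5.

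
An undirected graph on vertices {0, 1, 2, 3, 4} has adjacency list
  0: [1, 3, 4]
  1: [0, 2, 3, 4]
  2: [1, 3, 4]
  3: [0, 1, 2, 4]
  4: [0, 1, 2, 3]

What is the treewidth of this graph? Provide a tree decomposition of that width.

Each bag holds 4 vertices, so the decomposition has width 3, which upper-bounds the treewidth. Conversely, {0, 1, 3, 4} is a clique of size 4, and the vertices of any clique must share a bag in every tree decomposition; so some bag has ≥ 4 vertices and tw(G) ≥ 3. Hence tw(G) = 3 exactly.

Treewidth 3.
Bags: B1 = {0, 1, 3, 4}  B2 = {1, 2, 3, 4}
Tree: B1–B2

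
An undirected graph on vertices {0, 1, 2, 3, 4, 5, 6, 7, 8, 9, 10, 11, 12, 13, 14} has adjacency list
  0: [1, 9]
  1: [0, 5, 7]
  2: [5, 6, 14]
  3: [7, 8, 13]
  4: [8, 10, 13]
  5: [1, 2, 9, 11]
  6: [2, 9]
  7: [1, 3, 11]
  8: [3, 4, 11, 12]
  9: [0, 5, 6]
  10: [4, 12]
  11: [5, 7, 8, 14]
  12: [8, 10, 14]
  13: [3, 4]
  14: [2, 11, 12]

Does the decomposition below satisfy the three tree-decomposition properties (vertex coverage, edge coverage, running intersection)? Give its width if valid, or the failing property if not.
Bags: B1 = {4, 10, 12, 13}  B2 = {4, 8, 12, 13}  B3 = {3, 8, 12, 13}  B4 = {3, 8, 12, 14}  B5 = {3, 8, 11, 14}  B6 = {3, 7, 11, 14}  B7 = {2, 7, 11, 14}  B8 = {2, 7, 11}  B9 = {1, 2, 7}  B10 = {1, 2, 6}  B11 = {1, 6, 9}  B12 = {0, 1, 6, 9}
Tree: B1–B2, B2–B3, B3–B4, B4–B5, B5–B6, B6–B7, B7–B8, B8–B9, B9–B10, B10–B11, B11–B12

A tree decomposition must satisfy three properties: every vertex lies in some bag; for every edge, both endpoints lie together in some bag; and for every vertex, the bags containing it form a connected subtree. Here vertex 5 appears in no bag, so the decomposition is invalid.

No — vertex 5 appears in no bag.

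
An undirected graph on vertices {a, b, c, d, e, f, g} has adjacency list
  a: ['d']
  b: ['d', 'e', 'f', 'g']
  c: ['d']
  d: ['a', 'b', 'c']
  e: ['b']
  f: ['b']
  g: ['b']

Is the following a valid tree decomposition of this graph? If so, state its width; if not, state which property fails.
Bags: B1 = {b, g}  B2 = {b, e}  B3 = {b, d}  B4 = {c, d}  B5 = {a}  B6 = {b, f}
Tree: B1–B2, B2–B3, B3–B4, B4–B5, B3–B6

No — edge (d,a) lies in no bag.

A tree decomposition must satisfy three properties: every vertex lies in some bag; for every edge, both endpoints lie together in some bag; and for every vertex, the bags containing it form a connected subtree. Here edge (d,a) lies in no bag, so the decomposition is invalid.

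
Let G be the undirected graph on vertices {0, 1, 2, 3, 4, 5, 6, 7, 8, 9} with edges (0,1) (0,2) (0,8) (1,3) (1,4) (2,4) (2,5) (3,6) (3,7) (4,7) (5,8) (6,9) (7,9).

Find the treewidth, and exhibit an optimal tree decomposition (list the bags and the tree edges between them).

Treewidth 2.
Bags: B1 = {3, 6, 9}  B2 = {3, 7, 9}  B3 = {1, 3, 7}  B4 = {1, 4, 7}  B5 = {0, 1, 4}  B6 = {0, 2, 4}  B7 = {0, 2, 8}  B8 = {2, 5, 8}
Tree: B1–B2, B2–B3, B3–B4, B4–B5, B5–B6, B6–B7, B7–B8

Every bag has size at most 3, so the width is 3 − 1 = 2 and tw(G) ≤ 2. Since 6–9–7–3–6 is a cycle in G, G is not acyclic. Forests are exactly the graphs of treewidth ≤ 1, so tw(G) ≥ 2. The upper and lower bounds meet at 2, so that is the treewidth.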